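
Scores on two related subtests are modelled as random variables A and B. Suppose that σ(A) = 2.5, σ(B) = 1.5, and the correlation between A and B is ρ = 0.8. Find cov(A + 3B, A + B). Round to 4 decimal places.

V(A) = (2.5)² = 6.25;  V(B) = (1.5)² = 2.25
cov(A,B) = ρ·σ(A)·σ(B) = 0.8·2.5·1.5 = 3
cov(A + 3B, A + B) = (1)(1)V(A) + (3)(1)V(B) + [(1)(1) + (3)(1)]cov(A,B)
= 1·6.25 + 3·2.25 + 4·3 = 25

25.0000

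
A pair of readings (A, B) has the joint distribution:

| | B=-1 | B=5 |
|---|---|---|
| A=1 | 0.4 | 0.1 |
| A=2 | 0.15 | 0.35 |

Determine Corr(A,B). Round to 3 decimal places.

E[A] = 1.5,  E[B] = 1.7
E[AB] = 3.3
Cov(A,B) = E[AB] − E[A]E[B] = 3.3 − (1.5)(1.7) = 0.75
Var(A) = 0.25,  Var(B) = 8.91
ρ = 0.75 / √(0.25·8.91) ≈ 0.503

0.503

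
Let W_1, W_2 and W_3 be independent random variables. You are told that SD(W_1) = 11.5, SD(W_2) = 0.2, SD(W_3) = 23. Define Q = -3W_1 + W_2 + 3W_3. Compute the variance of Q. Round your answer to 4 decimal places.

5951.2900

Var(W_1) = 132.25, Var(W_2) = 0.04, Var(W_3) = 529
By independence, Var(Q) = (-3)²Var(W_1) + (1)²Var(W_2) + (3)²Var(W_3)
= (-3)²·132.25 + (1)²·0.04 + (3)²·529 = 5951.29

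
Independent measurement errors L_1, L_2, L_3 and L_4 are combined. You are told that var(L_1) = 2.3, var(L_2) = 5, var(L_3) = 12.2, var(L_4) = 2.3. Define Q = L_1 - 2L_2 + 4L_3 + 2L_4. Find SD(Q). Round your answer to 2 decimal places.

By independence, var(Q) = (1)²var(L_1) + (-2)²var(L_2) + (4)²var(L_3) + (2)²var(L_4)
= (1)²·2.3 + (-2)²·5 + (4)²·12.2 + (2)²·2.3 = 226.7
SD(Q) = √226.7 ≈ 15.06

15.06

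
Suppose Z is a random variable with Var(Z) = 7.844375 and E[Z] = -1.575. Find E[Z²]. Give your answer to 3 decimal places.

E[Z²] = Var(Z) + (E[Z])² = 7.844375 + (-1.575)² = 10.325

10.325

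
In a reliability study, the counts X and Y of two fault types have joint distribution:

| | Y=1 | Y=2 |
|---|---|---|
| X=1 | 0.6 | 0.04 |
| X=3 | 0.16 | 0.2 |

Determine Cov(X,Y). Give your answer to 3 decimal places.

0.227

E[X] = 1.72,  E[Y] = 1.24
E[XY] = 2.36
Cov(X,Y) = E[XY] − E[X]E[Y] = 2.36 − (1.72)(1.24) = 0.2272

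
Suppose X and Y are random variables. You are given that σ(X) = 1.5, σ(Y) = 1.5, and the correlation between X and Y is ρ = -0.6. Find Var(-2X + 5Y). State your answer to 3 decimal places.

92.250

Var(X) = (1.5)² = 2.25;  Var(Y) = (1.5)² = 2.25
Cov(X,Y) = ρ·σ(X)·σ(Y) = -0.6·1.5·1.5 = -1.35
Var(-2X + 5Y) = (-2)²·Var(X) + (5)²·Var(Y) + 2·(-2)·(5)·Cov(X,Y)
= 4·2.25 + 25·2.25 + -20·-1.35 = 92.25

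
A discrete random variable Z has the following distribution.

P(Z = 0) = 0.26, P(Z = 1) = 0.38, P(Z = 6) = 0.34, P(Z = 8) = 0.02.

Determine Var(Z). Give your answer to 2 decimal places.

E[Z] = (0)(0.26) + (1)(0.38) + (6)(0.34) + (8)(0.02) = 2.58
E[Z²] = (0)²(0.26) + (1)²(0.38) + (6)²(0.34) + (8)²(0.02) = 13.9
Var(Z) = E[Z²] − (E[Z])² = 13.9 − (2.58)² = 7.2436

7.24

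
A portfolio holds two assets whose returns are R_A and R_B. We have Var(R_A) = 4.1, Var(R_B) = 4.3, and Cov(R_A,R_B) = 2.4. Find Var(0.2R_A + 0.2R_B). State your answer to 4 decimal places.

Var(0.2R_A + 0.2R_B) = (0.2)²·Var(R_A) + (0.2)²·Var(R_B) + 2·(0.2)·(0.2)·Cov(R_A,R_B)
= 0.04·4.1 + 0.04·4.3 + 0.08·2.4 = 0.528

0.5280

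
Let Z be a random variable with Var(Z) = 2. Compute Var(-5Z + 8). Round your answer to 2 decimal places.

50.00

Var(-5Z + 8) = (-5)²·Var(Z) = 25·2 = 50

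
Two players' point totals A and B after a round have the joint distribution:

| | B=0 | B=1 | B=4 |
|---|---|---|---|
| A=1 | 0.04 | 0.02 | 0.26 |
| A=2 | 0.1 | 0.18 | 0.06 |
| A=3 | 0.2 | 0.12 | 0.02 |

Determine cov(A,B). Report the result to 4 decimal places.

E[A] = 2.02,  E[B] = 1.68
E[AB] = 2.5
cov(A,B) = E[AB] − E[A]E[B] = 2.5 − (2.02)(1.68) = -0.8936

-0.8936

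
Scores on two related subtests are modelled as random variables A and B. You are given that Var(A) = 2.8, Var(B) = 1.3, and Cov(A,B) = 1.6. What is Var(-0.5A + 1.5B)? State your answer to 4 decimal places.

Var(-0.5A + 1.5B) = (-0.5)²·Var(A) + (1.5)²·Var(B) + 2·(-0.5)·(1.5)·Cov(A,B)
= 0.25·2.8 + 2.25·1.3 + -1.5·1.6 = 1.225

1.2250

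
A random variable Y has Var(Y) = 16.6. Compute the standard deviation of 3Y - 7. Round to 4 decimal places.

Var(3Y - 7) = (3)²·16.6 = 149.4
σ(3Y - 7) = √149.4 ≈ 12.2229

12.2229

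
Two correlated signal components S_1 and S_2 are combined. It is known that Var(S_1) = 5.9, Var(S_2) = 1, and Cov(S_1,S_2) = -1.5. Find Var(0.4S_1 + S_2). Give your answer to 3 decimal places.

0.744

Var(0.4S_1 + S_2) = (0.4)²·Var(S_1) + (1)²·Var(S_2) + 2·(0.4)·(1)·Cov(S_1,S_2)
= 0.16·5.9 + 1·1 + 0.8·-1.5 = 0.744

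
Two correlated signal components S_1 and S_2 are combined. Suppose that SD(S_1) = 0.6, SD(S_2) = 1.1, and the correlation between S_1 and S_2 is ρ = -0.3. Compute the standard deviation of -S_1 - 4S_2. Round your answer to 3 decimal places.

4.259

Var(S_1) = (0.6)² = 0.36;  Var(S_2) = (1.1)² = 1.21
Cov(S_1,S_2) = ρ·SD(S_1)·SD(S_2) = -0.3·0.6·1.1 = -0.198
Var(-S_1 - 4S_2) = (-1)²·Var(S_1) + (-4)²·Var(S_2) + 2·(-1)·(-4)·Cov(S_1,S_2)
= 1·0.36 + 16·1.21 + 8·-0.198 = 18.136
SD(-S_1 - 4S_2) = √18.136 ≈ 4.259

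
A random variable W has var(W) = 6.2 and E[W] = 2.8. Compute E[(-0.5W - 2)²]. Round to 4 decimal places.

E[-0.5W - 2] = -0.5·2.8 − 2 = -3.4
var(-0.5W - 2) = (-0.5)²·6.2 = 1.55
E[(-0.5W - 2)²] = var((-0.5W - 2)) + (E[(-0.5W - 2)])² = 1.55 + (-3.4)² = 13.11

13.1100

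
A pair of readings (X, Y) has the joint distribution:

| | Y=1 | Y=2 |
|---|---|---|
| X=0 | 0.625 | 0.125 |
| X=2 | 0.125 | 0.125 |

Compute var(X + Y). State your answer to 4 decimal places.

1.1875

E[X] = 0.5,  E[Y] = 1.25,  E[XY] = 0.75
var(X) = 1 − (0.5)² = 0.75;  var(Y) = 1.75 − (1.25)² = 0.1875
Cov(X,Y) = 0.75 − (0.5)(1.25) = 0.125
var(X + Y) = (1)²·0.75 + (1)²·0.1875 + 2·(1)·(1)·0.125 = 1.1875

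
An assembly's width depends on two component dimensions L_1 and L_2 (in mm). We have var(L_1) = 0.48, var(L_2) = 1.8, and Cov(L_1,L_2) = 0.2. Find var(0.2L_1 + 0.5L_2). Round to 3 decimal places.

0.509

var(0.2L_1 + 0.5L_2) = (0.2)²·var(L_1) + (0.5)²·var(L_2) + 2·(0.2)·(0.5)·Cov(L_1,L_2)
= 0.04·0.48 + 0.25·1.8 + 0.2·0.2 = 0.5092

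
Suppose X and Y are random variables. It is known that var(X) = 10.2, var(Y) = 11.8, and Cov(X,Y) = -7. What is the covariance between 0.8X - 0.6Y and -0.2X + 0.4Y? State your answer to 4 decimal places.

Cov(0.8X - 0.6Y, -0.2X + 0.4Y) = (0.8)(-0.2)var(X) + (-0.6)(0.4)var(Y) + [(0.8)(0.4) + (-0.6)(-0.2)]Cov(X,Y)
= -0.16·10.2 + -0.24·11.8 + 0.44·-7 = -7.544

-7.5440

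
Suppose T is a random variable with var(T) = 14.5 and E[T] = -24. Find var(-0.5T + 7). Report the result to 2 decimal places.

var(-0.5T + 7) = (-0.5)²·var(T) = 0.25·14.5 = 3.625

3.63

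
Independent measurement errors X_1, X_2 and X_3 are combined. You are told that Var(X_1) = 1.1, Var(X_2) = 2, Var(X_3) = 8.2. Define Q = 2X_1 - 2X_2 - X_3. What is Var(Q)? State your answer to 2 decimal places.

By independence, Var(Q) = (2)²Var(X_1) + (-2)²Var(X_2) + (-1)²Var(X_3)
= (2)²·1.1 + (-2)²·2 + (-1)²·8.2 = 20.6

20.60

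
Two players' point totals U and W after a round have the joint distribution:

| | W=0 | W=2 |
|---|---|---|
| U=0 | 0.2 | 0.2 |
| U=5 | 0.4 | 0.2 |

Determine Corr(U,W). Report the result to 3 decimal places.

E[U] = 3,  E[W] = 0.8
E[UW] = 2
cov(U,W) = E[UW] − E[U]E[W] = 2 − (3)(0.8) = -0.4
var(U) = 6,  var(W) = 0.96
ρ = -0.4 / √(6·0.96) ≈ -0.167

-0.167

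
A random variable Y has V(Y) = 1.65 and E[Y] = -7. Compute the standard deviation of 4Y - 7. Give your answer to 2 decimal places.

V(4Y - 7) = (4)²·1.65 = 26.4
σ(4Y - 7) = √26.4 ≈ 5.14

5.14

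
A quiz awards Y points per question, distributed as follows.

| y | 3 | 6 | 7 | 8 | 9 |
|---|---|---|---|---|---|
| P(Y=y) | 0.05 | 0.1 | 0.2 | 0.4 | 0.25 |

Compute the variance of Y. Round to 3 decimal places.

E[Y] = (3)(0.05) + (6)(0.1) + (7)(0.2) + (8)(0.4) + (9)(0.25) = 7.6
E[Y²] = (3)²(0.05) + (6)²(0.1) + (7)²(0.2) + (8)²(0.4) + (9)²(0.25) = 59.7
Var(Y) = E[Y²] − (E[Y])² = 59.7 − (7.6)² = 1.94

1.940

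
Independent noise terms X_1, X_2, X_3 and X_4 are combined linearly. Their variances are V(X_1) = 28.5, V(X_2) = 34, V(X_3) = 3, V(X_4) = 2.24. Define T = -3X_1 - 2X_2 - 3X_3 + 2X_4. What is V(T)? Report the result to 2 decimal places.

By independence, V(T) = (-3)²V(X_1) + (-2)²V(X_2) + (-3)²V(X_3) + (2)²V(X_4)
= (-3)²·28.5 + (-2)²·34 + (-3)²·3 + (2)²·2.24 = 428.46

428.46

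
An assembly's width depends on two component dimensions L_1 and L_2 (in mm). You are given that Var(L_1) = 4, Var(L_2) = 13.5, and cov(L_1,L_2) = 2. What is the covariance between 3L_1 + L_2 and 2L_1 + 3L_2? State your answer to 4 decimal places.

86.5000

cov(3L_1 + L_2, 2L_1 + 3L_2) = (3)(2)Var(L_1) + (1)(3)Var(L_2) + [(3)(3) + (1)(2)]cov(L_1,L_2)
= 6·4 + 3·13.5 + 11·2 = 86.5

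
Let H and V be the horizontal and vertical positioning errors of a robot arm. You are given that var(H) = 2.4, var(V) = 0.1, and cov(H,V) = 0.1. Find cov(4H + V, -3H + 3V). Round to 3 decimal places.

cov(4H + V, -3H + 3V) = (4)(-3)var(H) + (1)(3)var(V) + [(4)(3) + (1)(-3)]cov(H,V)
= -12·2.4 + 3·0.1 + 9·0.1 = -27.6

-27.600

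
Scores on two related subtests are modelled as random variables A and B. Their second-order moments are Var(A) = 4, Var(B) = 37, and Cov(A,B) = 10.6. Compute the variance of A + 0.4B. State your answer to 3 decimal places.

18.400

Var(A + 0.4B) = (1)²·Var(A) + (0.4)²·Var(B) + 2·(1)·(0.4)·Cov(A,B)
= 1·4 + 0.16·37 + 0.8·10.6 = 18.4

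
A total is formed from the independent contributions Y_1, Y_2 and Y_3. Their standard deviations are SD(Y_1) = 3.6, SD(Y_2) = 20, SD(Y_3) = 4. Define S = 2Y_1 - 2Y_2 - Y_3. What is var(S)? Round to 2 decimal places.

1667.84

var(Y_1) = 12.96, var(Y_2) = 400, var(Y_3) = 16
By independence, var(S) = (2)²var(Y_1) + (-2)²var(Y_2) + (-1)²var(Y_3)
= (2)²·12.96 + (-2)²·400 + (-1)²·16 = 1667.84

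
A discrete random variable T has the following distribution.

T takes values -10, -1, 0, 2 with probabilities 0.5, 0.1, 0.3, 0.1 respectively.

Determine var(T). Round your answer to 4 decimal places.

26.4900

E[T] = (-10)(0.5) + (-1)(0.1) + (0)(0.3) + (2)(0.1) = -4.9
E[T²] = (-10)²(0.5) + (-1)²(0.1) + (0)²(0.3) + (2)²(0.1) = 50.5
var(T) = E[T²] − (E[T])² = 50.5 − (-4.9)² = 26.49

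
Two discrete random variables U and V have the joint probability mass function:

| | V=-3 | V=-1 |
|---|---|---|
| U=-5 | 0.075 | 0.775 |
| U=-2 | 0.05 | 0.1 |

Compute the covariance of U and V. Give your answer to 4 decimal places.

-0.1875

E[U] = -4.55,  E[V] = -1.25
E[UV] = 5.5
cov(U,V) = E[UV] − E[U]E[V] = 5.5 − (-4.55)(-1.25) = -0.1875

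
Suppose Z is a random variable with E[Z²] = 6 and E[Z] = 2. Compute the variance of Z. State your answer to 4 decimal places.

2.0000

Var(Z) = 6 − (2)² = 2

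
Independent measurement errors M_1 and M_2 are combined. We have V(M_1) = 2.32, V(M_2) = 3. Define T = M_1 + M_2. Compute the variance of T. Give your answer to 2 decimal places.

By independence, V(T) = (1)²V(M_1) + (1)²V(M_2)
= (1)²·2.32 + (1)²·3 = 5.32

5.32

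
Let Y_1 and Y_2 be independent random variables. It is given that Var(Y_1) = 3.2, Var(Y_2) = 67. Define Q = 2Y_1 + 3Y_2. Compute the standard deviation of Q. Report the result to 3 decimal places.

By independence, Var(Q) = (2)²Var(Y_1) + (3)²Var(Y_2)
= (2)²·3.2 + (3)²·67 = 615.8
SD(Q) = √615.8 ≈ 24.815

24.815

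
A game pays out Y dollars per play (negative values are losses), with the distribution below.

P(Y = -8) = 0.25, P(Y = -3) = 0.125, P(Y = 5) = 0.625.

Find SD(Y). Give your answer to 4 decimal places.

5.6734

E[Y] = (-8)(0.25) + (-3)(0.125) + (5)(0.625) = 0.75
E[Y²] = (-8)²(0.25) + (-3)²(0.125) + (5)²(0.625) = 32.75
V(Y) = E[Y²] − (E[Y])² = 32.75 − (0.75)² = 32.1875
SD(Y) = √32.1875 ≈ 5.6734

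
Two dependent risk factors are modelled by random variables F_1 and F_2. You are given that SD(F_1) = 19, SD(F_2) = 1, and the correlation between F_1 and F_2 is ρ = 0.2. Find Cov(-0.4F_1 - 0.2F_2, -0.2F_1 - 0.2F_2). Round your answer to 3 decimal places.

var(F_1) = (19)² = 361;  var(F_2) = (1)² = 1
Cov(F_1,F_2) = ρ·SD(F_1)·SD(F_2) = 0.2·19·1 = 3.8
Cov(-0.4F_1 - 0.2F_2, -0.2F_1 - 0.2F_2) = (-0.4)(-0.2)var(F_1) + (-0.2)(-0.2)var(F_2) + [(-0.4)(-0.2) + (-0.2)(-0.2)]Cov(F_1,F_2)
= 0.08·361 + 0.04·1 + 0.12·3.8 = 29.376

29.376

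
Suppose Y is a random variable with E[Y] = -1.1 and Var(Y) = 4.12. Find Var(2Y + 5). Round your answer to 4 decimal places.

16.4800

Var(2Y + 5) = (2)²·Var(Y) = 4·4.12 = 16.48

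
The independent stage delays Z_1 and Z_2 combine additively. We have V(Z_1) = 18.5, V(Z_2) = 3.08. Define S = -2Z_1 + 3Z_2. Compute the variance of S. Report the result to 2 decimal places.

101.72

By independence, V(S) = (-2)²V(Z_1) + (3)²V(Z_2)
= (-2)²·18.5 + (3)²·3.08 = 101.72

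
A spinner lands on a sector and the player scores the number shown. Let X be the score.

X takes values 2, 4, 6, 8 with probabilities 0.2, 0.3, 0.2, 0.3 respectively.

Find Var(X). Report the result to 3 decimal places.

E[X] = (2)(0.2) + (4)(0.3) + (6)(0.2) + (8)(0.3) = 5.2
E[X²] = (2)²(0.2) + (4)²(0.3) + (6)²(0.2) + (8)²(0.3) = 32
Var(X) = E[X²] − (E[X])² = 32 − (5.2)² = 4.96

4.960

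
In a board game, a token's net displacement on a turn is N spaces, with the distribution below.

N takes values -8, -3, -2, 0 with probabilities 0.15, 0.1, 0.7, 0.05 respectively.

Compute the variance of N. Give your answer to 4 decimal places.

4.8900

E[N] = (-8)(0.15) + (-3)(0.1) + (-2)(0.7) + (0)(0.05) = -2.9
E[N²] = (-8)²(0.15) + (-3)²(0.1) + (-2)²(0.7) + (0)²(0.05) = 13.3
Var(N) = E[N²] − (E[N])² = 13.3 − (-2.9)² = 4.89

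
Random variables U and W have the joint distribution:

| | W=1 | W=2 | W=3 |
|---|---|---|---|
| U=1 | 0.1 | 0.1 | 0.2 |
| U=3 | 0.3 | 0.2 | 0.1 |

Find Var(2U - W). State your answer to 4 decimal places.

5.6500

E[U] = 2.2,  E[W] = 1.9,  E[UW] = 3.9
Var(U) = 5.8 − (2.2)² = 0.96;  Var(W) = 4.3 − (1.9)² = 0.69
Cov(U,W) = 3.9 − (2.2)(1.9) = -0.28
Var(2U - W) = (2)²·0.96 + (-1)²·0.69 + 2·(2)·(-1)·-0.28 = 5.65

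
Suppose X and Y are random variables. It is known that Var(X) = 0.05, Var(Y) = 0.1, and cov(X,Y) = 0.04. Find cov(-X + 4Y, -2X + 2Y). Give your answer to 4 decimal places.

0.5000

cov(-X + 4Y, -2X + 2Y) = (-1)(-2)Var(X) + (4)(2)Var(Y) + [(-1)(2) + (4)(-2)]cov(X,Y)
= 2·0.05 + 8·0.1 + -10·0.04 = 0.5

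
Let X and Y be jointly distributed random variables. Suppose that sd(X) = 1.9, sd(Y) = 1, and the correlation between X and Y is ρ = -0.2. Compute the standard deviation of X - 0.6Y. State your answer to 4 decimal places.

Var(X) = (1.9)² = 3.61;  Var(Y) = (1)² = 1
Cov(X,Y) = ρ·sd(X)·sd(Y) = -0.2·1.9·1 = -0.38
Var(X - 0.6Y) = (1)²·Var(X) + (-0.6)²·Var(Y) + 2·(1)·(-0.6)·Cov(X,Y)
= 1·3.61 + 0.36·1 + -1.2·-0.38 = 4.426
sd(X - 0.6Y) = √4.426 ≈ 2.1038

2.1038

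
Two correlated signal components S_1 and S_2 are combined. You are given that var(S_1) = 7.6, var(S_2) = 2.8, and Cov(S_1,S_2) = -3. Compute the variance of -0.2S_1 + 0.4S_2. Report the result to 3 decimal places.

1.232

var(-0.2S_1 + 0.4S_2) = (-0.2)²·var(S_1) + (0.4)²·var(S_2) + 2·(-0.2)·(0.4)·Cov(S_1,S_2)
= 0.04·7.6 + 0.16·2.8 + -0.16·-3 = 1.232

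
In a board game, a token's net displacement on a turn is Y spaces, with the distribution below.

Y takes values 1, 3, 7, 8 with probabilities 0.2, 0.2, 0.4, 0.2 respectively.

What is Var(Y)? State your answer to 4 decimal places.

7.3600

E[Y] = (1)(0.2) + (3)(0.2) + (7)(0.4) + (8)(0.2) = 5.2
E[Y²] = (1)²(0.2) + (3)²(0.2) + (7)²(0.4) + (8)²(0.2) = 34.4
Var(Y) = E[Y²] − (E[Y])² = 34.4 − (5.2)² = 7.36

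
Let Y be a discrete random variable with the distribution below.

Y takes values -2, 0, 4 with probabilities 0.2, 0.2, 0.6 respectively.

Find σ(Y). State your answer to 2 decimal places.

E[Y] = (-2)(0.2) + (0)(0.2) + (4)(0.6) = 2
E[Y²] = (-2)²(0.2) + (0)²(0.2) + (4)²(0.6) = 10.4
V(Y) = E[Y²] − (E[Y])² = 10.4 − (2)² = 6.4
σ(Y) = √6.4 ≈ 2.53

2.53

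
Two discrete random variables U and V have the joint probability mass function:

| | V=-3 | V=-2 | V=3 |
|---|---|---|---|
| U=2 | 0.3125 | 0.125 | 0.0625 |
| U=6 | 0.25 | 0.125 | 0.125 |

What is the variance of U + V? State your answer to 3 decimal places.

E[U] = 4,  E[V] = -1.625,  E[UV] = -5.75
var(U) = 20 − (4)² = 4;  var(V) = 7.75 − (-1.625)² = 5.109375
Cov(U,V) = -5.75 − (4)(-1.625) = 0.75
var(U + V) = (1)²·4 + (1)²·5.109375 + 2·(1)·(1)·0.75 = 10.609375

10.609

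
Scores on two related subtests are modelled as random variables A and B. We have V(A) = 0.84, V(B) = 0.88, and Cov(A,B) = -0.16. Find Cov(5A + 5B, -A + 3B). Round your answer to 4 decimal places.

7.4000

Cov(5A + 5B, -A + 3B) = (5)(-1)V(A) + (5)(3)V(B) + [(5)(3) + (5)(-1)]Cov(A,B)
= -5·0.84 + 15·0.88 + 10·-0.16 = 7.4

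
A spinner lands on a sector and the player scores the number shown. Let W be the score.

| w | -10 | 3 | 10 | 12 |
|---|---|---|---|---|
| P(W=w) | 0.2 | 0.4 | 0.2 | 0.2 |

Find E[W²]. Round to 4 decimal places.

E[W²] = (-10)²(0.2) + (3)²(0.4) + (10)²(0.2) + (12)²(0.2) = 72.4

72.4000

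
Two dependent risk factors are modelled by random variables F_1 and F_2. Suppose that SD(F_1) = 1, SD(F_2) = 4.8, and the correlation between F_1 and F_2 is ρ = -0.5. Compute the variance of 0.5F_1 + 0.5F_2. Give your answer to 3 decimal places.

4.810

Var(F_1) = (1)² = 1;  Var(F_2) = (4.8)² = 23.04
cov(F_1,F_2) = ρ·SD(F_1)·SD(F_2) = -0.5·1·4.8 = -2.4
Var(0.5F_1 + 0.5F_2) = (0.5)²·Var(F_1) + (0.5)²·Var(F_2) + 2·(0.5)·(0.5)·cov(F_1,F_2)
= 0.25·1 + 0.25·23.04 + 0.5·-2.4 = 4.81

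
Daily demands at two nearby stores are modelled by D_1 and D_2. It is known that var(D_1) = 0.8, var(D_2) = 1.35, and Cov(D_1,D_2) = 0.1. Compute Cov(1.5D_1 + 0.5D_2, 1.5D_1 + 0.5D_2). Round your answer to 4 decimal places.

2.2875

Cov(1.5D_1 + 0.5D_2, 1.5D_1 + 0.5D_2) = (1.5)(1.5)var(D_1) + (0.5)(0.5)var(D_2) + [(1.5)(0.5) + (0.5)(1.5)]Cov(D_1,D_2)
= 2.25·0.8 + 0.25·1.35 + 1.5·0.1 = 2.2875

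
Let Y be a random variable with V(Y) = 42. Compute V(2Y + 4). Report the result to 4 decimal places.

168.0000

V(2Y + 4) = (2)²·V(Y) = 4·42 = 168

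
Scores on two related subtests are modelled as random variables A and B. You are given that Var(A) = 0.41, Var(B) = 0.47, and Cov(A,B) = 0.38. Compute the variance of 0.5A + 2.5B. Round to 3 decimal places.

3.990

Var(0.5A + 2.5B) = (0.5)²·Var(A) + (2.5)²·Var(B) + 2·(0.5)·(2.5)·Cov(A,B)
= 0.25·0.41 + 6.25·0.47 + 2.5·0.38 = 3.99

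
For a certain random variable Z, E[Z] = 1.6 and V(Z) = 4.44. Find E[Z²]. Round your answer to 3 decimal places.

7.000

E[Z²] = V(Z) + (E[Z])² = 4.44 + (1.6)² = 7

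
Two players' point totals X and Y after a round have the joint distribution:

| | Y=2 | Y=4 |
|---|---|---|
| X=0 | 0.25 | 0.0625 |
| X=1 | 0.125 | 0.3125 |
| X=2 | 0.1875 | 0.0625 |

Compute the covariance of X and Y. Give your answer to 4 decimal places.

0.0547

E[X] = 0.9375,  E[Y] = 2.875
E[XY] = 2.75
cov(X,Y) = E[XY] − E[X]E[Y] = 2.75 − (0.9375)(2.875) = 0.0546875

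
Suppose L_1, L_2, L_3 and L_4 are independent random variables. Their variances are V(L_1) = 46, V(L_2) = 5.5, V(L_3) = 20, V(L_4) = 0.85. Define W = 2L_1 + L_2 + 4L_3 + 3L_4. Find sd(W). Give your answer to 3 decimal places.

22.741

By independence, V(W) = (2)²V(L_1) + (1)²V(L_2) + (4)²V(L_3) + (3)²V(L_4)
= (2)²·46 + (1)²·5.5 + (4)²·20 + (3)²·0.85 = 517.15
sd(W) = √517.15 ≈ 22.741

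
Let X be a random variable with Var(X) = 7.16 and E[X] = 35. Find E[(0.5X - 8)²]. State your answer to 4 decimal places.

E[0.5X - 8] = 0.5·35 − 8 = 9.5
Var(0.5X - 8) = (0.5)²·7.16 = 1.79
E[(0.5X - 8)²] = Var((0.5X - 8)) + (E[(0.5X - 8)])² = 1.79 + (9.5)² = 92.04

92.0400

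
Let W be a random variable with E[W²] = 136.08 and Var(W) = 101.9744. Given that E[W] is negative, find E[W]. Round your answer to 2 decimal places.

(E[W])² = E[W²] − Var(W) = 136.08 − 101.9744 = 34.1056
E[W] = −√34.1056 = -5.84

-5.84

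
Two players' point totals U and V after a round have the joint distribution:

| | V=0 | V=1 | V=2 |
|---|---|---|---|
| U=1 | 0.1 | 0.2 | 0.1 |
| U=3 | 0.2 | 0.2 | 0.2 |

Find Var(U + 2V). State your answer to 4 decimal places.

3.3600

E[U] = 2.2,  E[V] = 1,  E[UV] = 2.2
Var(U) = 5.8 − (2.2)² = 0.96;  Var(V) = 1.6 − (1)² = 0.6
Cov(U,V) = 2.2 − (2.2)(1) = 0
Var(U + 2V) = (1)²·0.96 + (2)²·0.6 + 2·(1)·(2)·0 = 3.36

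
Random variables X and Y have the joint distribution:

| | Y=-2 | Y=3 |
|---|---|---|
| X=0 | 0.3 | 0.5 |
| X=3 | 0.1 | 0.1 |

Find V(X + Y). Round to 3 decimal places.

E[X] = 0.6,  E[Y] = 1,  E[XY] = 0.3
V(X) = 1.8 − (0.6)² = 1.44;  V(Y) = 7 − (1)² = 6
Cov(X,Y) = 0.3 − (0.6)(1) = -0.3
V(X + Y) = (1)²·1.44 + (1)²·6 + 2·(1)·(1)·-0.3 = 6.84

6.840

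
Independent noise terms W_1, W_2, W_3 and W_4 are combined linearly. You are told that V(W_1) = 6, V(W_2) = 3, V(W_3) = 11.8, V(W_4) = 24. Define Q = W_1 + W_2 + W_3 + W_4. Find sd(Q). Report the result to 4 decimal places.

By independence, V(Q) = (1)²V(W_1) + (1)²V(W_2) + (1)²V(W_3) + (1)²V(W_4)
= (1)²·6 + (1)²·3 + (1)²·11.8 + (1)²·24 = 44.8
sd(Q) = √44.8 ≈ 6.6933

6.6933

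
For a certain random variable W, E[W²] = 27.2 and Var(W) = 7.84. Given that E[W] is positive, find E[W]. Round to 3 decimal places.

4.400

(E[W])² = E[W²] − Var(W) = 27.2 − 7.84 = 19.36
E[W] = √19.36 = 4.4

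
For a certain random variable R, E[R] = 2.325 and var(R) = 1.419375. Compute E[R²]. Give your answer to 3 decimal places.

E[R²] = var(R) + (E[R])² = 1.419375 + (2.325)² = 6.825

6.825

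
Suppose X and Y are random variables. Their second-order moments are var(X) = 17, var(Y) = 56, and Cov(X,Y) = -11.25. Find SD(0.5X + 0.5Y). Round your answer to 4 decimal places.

var(0.5X + 0.5Y) = (0.5)²·var(X) + (0.5)²·var(Y) + 2·(0.5)·(0.5)·Cov(X,Y)
= 0.25·17 + 0.25·56 + 0.5·-11.25 = 12.625
SD(0.5X + 0.5Y) = √12.625 ≈ 3.5532

3.5532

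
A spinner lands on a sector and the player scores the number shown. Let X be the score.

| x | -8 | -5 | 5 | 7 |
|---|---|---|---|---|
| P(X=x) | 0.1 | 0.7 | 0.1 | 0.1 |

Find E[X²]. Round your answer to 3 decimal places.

E[X²] = (-8)²(0.1) + (-5)²(0.7) + (5)²(0.1) + (7)²(0.1) = 31.3

31.300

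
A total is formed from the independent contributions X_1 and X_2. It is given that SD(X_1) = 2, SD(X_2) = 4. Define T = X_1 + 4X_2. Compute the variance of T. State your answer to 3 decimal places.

260.000

V(X_1) = 4, V(X_2) = 16
By independence, V(T) = (1)²V(X_1) + (4)²V(X_2)
= (1)²·4 + (4)²·16 = 260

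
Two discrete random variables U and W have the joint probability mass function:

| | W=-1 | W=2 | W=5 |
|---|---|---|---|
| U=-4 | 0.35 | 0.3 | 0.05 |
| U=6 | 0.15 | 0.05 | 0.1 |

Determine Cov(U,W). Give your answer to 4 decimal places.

1.6500

E[U] = -1,  E[W] = 0.95
E[UW] = 0.7
Cov(U,W) = E[UW] − E[U]E[W] = 0.7 − (-1)(0.95) = 1.65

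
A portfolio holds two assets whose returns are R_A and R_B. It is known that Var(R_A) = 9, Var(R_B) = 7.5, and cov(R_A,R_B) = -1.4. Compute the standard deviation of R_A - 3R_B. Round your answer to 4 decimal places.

Var(R_A - 3R_B) = (1)²·Var(R_A) + (-3)²·Var(R_B) + 2·(1)·(-3)·cov(R_A,R_B)
= 1·9 + 9·7.5 + -6·-1.4 = 84.9
SD(R_A - 3R_B) = √84.9 ≈ 9.2141

9.2141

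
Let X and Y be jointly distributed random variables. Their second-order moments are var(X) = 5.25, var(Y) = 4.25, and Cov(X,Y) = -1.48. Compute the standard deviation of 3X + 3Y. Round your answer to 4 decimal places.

var(3X + 3Y) = (3)²·var(X) + (3)²·var(Y) + 2·(3)·(3)·Cov(X,Y)
= 9·5.25 + 9·4.25 + 18·-1.48 = 58.86
SD(3X + 3Y) = √58.86 ≈ 7.6720

7.6720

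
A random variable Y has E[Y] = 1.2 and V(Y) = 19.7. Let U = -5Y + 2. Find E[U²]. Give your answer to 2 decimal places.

E[-5Y + 2] = -5·1.2 + 2 = -4
V(-5Y + 2) = (-5)²·19.7 = 492.5
E[U²] = V(U) + (E[U])² = 492.5 + (-4)² = 508.5

508.50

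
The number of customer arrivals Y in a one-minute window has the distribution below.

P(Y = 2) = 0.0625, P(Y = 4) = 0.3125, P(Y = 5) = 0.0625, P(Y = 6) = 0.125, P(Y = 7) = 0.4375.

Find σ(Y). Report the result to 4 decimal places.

E[Y] = (2)(0.0625) + (4)(0.3125) + (5)(0.0625) + (6)(0.125) + (7)(0.4375) = 5.5
E[Y²] = (2)²(0.0625) + (4)²(0.3125) + (5)²(0.0625) + (6)²(0.125) + (7)²(0.4375) = 32.75
Var(Y) = E[Y²] − (E[Y])² = 32.75 − (5.5)² = 2.5
σ(Y) = √2.5 ≈ 1.5811

1.5811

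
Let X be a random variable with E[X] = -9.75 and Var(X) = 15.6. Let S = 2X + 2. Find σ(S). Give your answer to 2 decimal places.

7.90

Var(2X + 2) = (2)²·15.6 = 62.4
σ(S) = √62.4 ≈ 7.90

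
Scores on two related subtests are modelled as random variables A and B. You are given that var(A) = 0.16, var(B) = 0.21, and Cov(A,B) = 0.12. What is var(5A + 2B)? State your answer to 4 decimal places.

7.2400

var(5A + 2B) = (5)²·var(A) + (2)²·var(B) + 2·(5)·(2)·Cov(A,B)
= 25·0.16 + 4·0.21 + 20·0.12 = 7.24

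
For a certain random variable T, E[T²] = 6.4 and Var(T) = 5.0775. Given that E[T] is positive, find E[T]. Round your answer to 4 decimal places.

1.1500

(E[T])² = E[T²] − Var(T) = 6.4 − 5.0775 = 1.3225
E[T] = √1.3225 = 1.15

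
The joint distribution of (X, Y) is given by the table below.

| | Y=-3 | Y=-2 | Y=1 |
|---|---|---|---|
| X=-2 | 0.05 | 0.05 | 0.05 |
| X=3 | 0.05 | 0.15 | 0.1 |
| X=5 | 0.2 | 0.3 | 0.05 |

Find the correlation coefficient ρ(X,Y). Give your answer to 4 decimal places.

E[X] = 3.35,  E[Y] = -1.7
E[XY] = -6.4
Cov(X,Y) = E[XY] − E[X]E[Y] = -6.4 − (3.35)(-1.7) = -0.705
V(X) = 5.8275,  V(Y) = 2.01
ρ = -0.705 / √(5.8275·2.01) ≈ -0.2060

-0.2060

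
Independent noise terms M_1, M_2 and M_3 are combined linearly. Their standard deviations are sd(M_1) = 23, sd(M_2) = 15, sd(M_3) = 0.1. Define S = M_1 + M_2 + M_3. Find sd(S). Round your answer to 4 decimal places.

27.4592

Var(M_1) = 529, Var(M_2) = 225, Var(M_3) = 0.01
By independence, Var(S) = (1)²Var(M_1) + (1)²Var(M_2) + (1)²Var(M_3)
= (1)²·529 + (1)²·225 + (1)²·0.01 = 754.01
sd(S) = √754.01 ≈ 27.4592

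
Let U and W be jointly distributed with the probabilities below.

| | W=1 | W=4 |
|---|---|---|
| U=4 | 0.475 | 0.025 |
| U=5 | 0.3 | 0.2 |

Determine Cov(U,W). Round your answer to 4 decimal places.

E[U] = 4.5,  E[W] = 1.675
E[UW] = 7.8
Cov(U,W) = E[UW] − E[U]E[W] = 7.8 − (4.5)(1.675) = 0.2625

0.2625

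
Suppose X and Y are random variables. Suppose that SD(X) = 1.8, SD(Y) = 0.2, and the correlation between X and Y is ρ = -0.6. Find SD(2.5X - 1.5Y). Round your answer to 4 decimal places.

Var(X) = (1.8)² = 3.24;  Var(Y) = (0.2)² = 0.04
cov(X,Y) = ρ·SD(X)·SD(Y) = -0.6·1.8·0.2 = -0.216
Var(2.5X - 1.5Y) = (2.5)²·Var(X) + (-1.5)²·Var(Y) + 2·(2.5)·(-1.5)·cov(X,Y)
= 6.25·3.24 + 2.25·0.04 + -7.5·-0.216 = 21.96
SD(2.5X - 1.5Y) = √21.96 ≈ 4.6861

4.6861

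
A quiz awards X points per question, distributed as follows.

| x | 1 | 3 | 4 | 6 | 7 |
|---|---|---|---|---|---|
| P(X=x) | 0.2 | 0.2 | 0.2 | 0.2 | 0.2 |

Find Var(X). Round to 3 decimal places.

4.560

E[X] = (1)(0.2) + (3)(0.2) + (4)(0.2) + (6)(0.2) + (7)(0.2) = 4.2
E[X²] = (1)²(0.2) + (3)²(0.2) + (4)²(0.2) + (6)²(0.2) + (7)²(0.2) = 22.2
Var(X) = E[X²] − (E[X])² = 22.2 − (4.2)² = 4.56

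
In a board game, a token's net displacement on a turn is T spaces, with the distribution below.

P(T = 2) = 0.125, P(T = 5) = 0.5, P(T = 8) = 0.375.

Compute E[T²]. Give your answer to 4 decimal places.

E[T²] = (2)²(0.125) + (5)²(0.5) + (8)²(0.375) = 37

37.0000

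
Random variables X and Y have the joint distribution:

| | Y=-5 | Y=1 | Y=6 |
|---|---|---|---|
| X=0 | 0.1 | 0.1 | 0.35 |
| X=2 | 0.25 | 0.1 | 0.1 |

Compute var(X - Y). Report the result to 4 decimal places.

29.0875

E[X] = 0.9,  E[Y] = 1.15,  E[XY] = -1.1
var(X) = 1.8 − (0.9)² = 0.99;  var(Y) = 25.15 − (1.15)² = 23.8275
cov(X,Y) = -1.1 − (0.9)(1.15) = -2.135
var(X - Y) = (1)²·0.99 + (-1)²·23.8275 + 2·(1)·(-1)·-2.135 = 29.0875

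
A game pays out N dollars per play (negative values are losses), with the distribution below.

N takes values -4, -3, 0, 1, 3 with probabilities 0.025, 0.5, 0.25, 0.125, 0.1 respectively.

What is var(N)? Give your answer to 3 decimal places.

4.544

E[N] = (-4)(0.025) + (-3)(0.5) + (0)(0.25) + (1)(0.125) + (3)(0.1) = -1.175
E[N²] = (-4)²(0.025) + (-3)²(0.5) + (0)²(0.25) + (1)²(0.125) + (3)²(0.1) = 5.925
var(N) = E[N²] − (E[N])² = 5.925 − (-1.175)² = 4.544375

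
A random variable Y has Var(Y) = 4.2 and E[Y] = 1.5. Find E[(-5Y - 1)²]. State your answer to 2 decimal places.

E[-5Y - 1] = -5·1.5 − 1 = -8.5
Var(-5Y - 1) = (-5)²·4.2 = 105
E[(-5Y - 1)²] = Var((-5Y - 1)) + (E[(-5Y - 1)])² = 105 + (-8.5)² = 177.25

177.25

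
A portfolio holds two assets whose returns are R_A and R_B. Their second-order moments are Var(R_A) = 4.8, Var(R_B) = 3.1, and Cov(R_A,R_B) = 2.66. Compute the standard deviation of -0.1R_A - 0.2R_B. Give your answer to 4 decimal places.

0.5276

Var(-0.1R_A - 0.2R_B) = (-0.1)²·Var(R_A) + (-0.2)²·Var(R_B) + 2·(-0.1)·(-0.2)·Cov(R_A,R_B)
= 0.01·4.8 + 0.04·3.1 + 0.04·2.66 = 0.2784
SD(-0.1R_A - 0.2R_B) = √0.2784 ≈ 0.5276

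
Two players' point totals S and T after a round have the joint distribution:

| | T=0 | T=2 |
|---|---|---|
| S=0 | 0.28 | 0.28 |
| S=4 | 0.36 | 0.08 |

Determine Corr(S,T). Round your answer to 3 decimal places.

E[S] = 1.76,  E[T] = 0.72
E[ST] = 0.64
cov(S,T) = E[ST] − E[S]E[T] = 0.64 − (1.76)(0.72) = -0.6272
Var(S) = 3.9424,  Var(T) = 0.9216
ρ = -0.6272 / √(3.9424·0.9216) ≈ -0.329

-0.329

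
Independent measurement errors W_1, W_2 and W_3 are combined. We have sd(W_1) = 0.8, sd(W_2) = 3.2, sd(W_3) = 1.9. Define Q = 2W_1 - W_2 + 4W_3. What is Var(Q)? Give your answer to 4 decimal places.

70.5600

Var(W_1) = 0.64, Var(W_2) = 10.24, Var(W_3) = 3.61
By independence, Var(Q) = (2)²Var(W_1) + (-1)²Var(W_2) + (4)²Var(W_3)
= (2)²·0.64 + (-1)²·10.24 + (4)²·3.61 = 70.56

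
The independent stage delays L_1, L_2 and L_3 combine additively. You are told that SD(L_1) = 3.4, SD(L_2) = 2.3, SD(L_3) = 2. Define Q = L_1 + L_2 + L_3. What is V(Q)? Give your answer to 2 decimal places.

V(L_1) = 11.56, V(L_2) = 5.29, V(L_3) = 4
By independence, V(Q) = (1)²V(L_1) + (1)²V(L_2) + (1)²V(L_3)
= (1)²·11.56 + (1)²·5.29 + (1)²·4 = 20.85

20.85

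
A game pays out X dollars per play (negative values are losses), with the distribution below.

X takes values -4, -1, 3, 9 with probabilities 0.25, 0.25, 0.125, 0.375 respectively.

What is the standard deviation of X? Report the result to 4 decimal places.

5.4314

E[X] = (-4)(0.25) + (-1)(0.25) + (3)(0.125) + (9)(0.375) = 2.5
E[X²] = (-4)²(0.25) + (-1)²(0.25) + (3)²(0.125) + (9)²(0.375) = 35.75
var(X) = E[X²] − (E[X])² = 35.75 − (2.5)² = 29.5
SD(X) = √29.5 ≈ 5.4314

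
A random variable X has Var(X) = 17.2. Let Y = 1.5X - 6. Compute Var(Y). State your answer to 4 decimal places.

38.7000

Var(1.5X - 6) = (1.5)²·Var(X) = 2.25·17.2 = 38.7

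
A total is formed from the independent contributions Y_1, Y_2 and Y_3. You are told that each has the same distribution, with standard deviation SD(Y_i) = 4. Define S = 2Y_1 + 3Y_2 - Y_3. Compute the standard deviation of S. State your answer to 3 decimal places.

Var(Y_i) = (4)² = 16
By independence, Var(S) = (2)²Var(Y_1) + (3)²Var(Y_2) + (-1)²Var(Y_3)
= (2)²·16 + (3)²·16 + (-1)²·16 = 224
SD(S) = √224 ≈ 14.967

14.967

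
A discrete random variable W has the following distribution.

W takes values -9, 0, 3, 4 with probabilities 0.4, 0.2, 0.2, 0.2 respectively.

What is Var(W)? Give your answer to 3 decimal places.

E[W] = (-9)(0.4) + (0)(0.2) + (3)(0.2) + (4)(0.2) = -2.2
E[W²] = (-9)²(0.4) + (0)²(0.2) + (3)²(0.2) + (4)²(0.2) = 37.4
Var(W) = E[W²] − (E[W])² = 37.4 − (-2.2)² = 32.56

32.560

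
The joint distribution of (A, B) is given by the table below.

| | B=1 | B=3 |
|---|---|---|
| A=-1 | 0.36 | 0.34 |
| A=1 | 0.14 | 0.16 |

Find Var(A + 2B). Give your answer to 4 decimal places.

E[A] = -0.4,  E[B] = 2,  E[AB] = -0.76
Var(A) = 1 − (-0.4)² = 0.84;  Var(B) = 5 − (2)² = 1
Cov(A,B) = -0.76 − (-0.4)(2) = 0.04
Var(A + 2B) = (1)²·0.84 + (2)²·1 + 2·(1)·(2)·0.04 = 5

5.0000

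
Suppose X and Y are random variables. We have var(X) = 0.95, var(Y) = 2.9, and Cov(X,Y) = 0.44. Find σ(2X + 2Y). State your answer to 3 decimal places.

4.350

var(2X + 2Y) = (2)²·var(X) + (2)²·var(Y) + 2·(2)·(2)·Cov(X,Y)
= 4·0.95 + 4·2.9 + 8·0.44 = 18.92
σ(2X + 2Y) = √18.92 ≈ 4.350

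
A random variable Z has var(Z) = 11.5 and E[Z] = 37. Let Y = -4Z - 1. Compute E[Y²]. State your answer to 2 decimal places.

E[-4Z - 1] = -4·37 − 1 = -149
var(-4Z - 1) = (-4)²·11.5 = 184
E[Y²] = var(Y) + (E[Y])² = 184 + (-149)² = 22385

22385.00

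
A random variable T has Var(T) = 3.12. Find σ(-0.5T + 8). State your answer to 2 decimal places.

0.88

Var(-0.5T + 8) = (-0.5)²·3.12 = 0.78
σ(-0.5T + 8) = √0.78 ≈ 0.88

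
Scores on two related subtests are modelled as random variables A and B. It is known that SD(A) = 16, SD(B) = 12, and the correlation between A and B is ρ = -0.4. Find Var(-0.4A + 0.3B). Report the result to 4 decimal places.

72.3520

Var(A) = (16)² = 256;  Var(B) = (12)² = 144
Cov(A,B) = ρ·SD(A)·SD(B) = -0.4·16·12 = -76.8
Var(-0.4A + 0.3B) = (-0.4)²·Var(A) + (0.3)²·Var(B) + 2·(-0.4)·(0.3)·Cov(A,B)
= 0.16·256 + 0.09·144 + -0.24·-76.8 = 72.352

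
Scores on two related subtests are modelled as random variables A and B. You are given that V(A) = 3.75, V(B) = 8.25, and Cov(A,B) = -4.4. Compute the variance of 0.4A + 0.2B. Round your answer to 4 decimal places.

V(0.4A + 0.2B) = (0.4)²·V(A) + (0.2)²·V(B) + 2·(0.4)·(0.2)·Cov(A,B)
= 0.16·3.75 + 0.04·8.25 + 0.16·-4.4 = 0.226

0.2260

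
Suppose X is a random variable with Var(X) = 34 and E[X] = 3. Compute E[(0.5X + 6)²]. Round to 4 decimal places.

64.7500

E[0.5X + 6] = 0.5·3 + 6 = 7.5
Var(0.5X + 6) = (0.5)²·34 = 8.5
E[(0.5X + 6)²] = Var((0.5X + 6)) + (E[(0.5X + 6)])² = 8.5 + (7.5)² = 64.75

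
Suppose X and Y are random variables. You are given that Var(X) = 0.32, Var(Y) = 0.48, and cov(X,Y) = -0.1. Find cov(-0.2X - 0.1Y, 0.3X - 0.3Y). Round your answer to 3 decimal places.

-0.008

cov(-0.2X - 0.1Y, 0.3X - 0.3Y) = (-0.2)(0.3)Var(X) + (-0.1)(-0.3)Var(Y) + [(-0.2)(-0.3) + (-0.1)(0.3)]cov(X,Y)
= -0.06·0.32 + 0.03·0.48 + 0.03·-0.1 = -0.0078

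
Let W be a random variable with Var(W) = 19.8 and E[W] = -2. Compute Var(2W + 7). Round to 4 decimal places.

Var(2W + 7) = (2)²·Var(W) = 4·19.8 = 79.2

79.2000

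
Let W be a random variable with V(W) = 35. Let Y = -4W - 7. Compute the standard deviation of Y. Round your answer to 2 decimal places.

V(-4W - 7) = (-4)²·35 = 560
SD(Y) = √560 ≈ 23.66

23.66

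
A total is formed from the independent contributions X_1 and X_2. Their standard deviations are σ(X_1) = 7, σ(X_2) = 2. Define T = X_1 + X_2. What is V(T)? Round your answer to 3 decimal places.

V(X_1) = 49, V(X_2) = 4
By independence, V(T) = (1)²V(X_1) + (1)²V(X_2)
= (1)²·49 + (1)²·4 = 53

53.000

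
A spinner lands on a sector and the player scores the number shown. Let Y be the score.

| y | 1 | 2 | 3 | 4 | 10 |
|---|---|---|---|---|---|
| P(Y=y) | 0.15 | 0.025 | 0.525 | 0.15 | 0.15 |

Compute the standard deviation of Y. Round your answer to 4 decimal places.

2.7128

E[Y] = (1)(0.15) + (2)(0.025) + (3)(0.525) + (4)(0.15) + (10)(0.15) = 3.875
E[Y²] = (1)²(0.15) + (2)²(0.025) + (3)²(0.525) + (4)²(0.15) + (10)²(0.15) = 22.375
Var(Y) = E[Y²] − (E[Y])² = 22.375 − (3.875)² = 7.359375
σ(Y) = √7.359375 ≈ 2.7128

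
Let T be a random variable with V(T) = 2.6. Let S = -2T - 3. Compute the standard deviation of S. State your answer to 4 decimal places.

3.2249

V(-2T - 3) = (-2)²·2.6 = 10.4
SD(S) = √10.4 ≈ 3.2249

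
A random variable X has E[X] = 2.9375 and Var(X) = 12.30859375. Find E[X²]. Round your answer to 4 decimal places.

20.9375

E[X²] = Var(X) + (E[X])² = 12.30859375 + (2.9375)² = 20.9375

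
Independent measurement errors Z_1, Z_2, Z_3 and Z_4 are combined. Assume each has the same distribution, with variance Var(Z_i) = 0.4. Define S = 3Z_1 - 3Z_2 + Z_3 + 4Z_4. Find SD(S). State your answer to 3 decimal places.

By independence, Var(S) = (3)²Var(Z_1) + (-3)²Var(Z_2) + (1)²Var(Z_3) + (4)²Var(Z_4)
= (3)²·0.4 + (-3)²·0.4 + (1)²·0.4 + (4)²·0.4 = 14
SD(S) = √14 ≈ 3.742

3.742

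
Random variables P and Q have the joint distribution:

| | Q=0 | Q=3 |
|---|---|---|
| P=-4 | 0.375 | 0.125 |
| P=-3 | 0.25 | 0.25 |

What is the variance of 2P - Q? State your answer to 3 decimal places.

2.359

E[P] = -3.5,  E[Q] = 1.125,  E[PQ] = -3.75
var(P) = 12.5 − (-3.5)² = 0.25;  var(Q) = 3.375 − (1.125)² = 2.109375
Cov(P,Q) = -3.75 − (-3.5)(1.125) = 0.1875
var(2P - Q) = (2)²·0.25 + (-1)²·2.109375 + 2·(2)·(-1)·0.1875 = 2.359375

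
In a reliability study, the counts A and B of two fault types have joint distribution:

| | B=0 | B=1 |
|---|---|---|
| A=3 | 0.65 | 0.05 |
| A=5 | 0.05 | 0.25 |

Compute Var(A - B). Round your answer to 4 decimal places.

E[A] = 3.6,  E[B] = 0.3,  E[AB] = 1.4
Var(A) = 13.8 − (3.6)² = 0.84;  Var(B) = 0.3 − (0.3)² = 0.21
cov(A,B) = 1.4 − (3.6)(0.3) = 0.32
Var(A - B) = (1)²·0.84 + (-1)²·0.21 + 2·(1)·(-1)·0.32 = 0.41

0.4100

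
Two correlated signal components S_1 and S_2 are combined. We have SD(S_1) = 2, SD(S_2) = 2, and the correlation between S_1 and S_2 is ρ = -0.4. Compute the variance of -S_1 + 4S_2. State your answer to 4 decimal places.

Var(S_1) = (2)² = 4;  Var(S_2) = (2)² = 4
Cov(S_1,S_2) = ρ·SD(S_1)·SD(S_2) = -0.4·2·2 = -1.6
Var(-S_1 + 4S_2) = (-1)²·Var(S_1) + (4)²·Var(S_2) + 2·(-1)·(4)·Cov(S_1,S_2)
= 1·4 + 16·4 + -8·-1.6 = 80.8

80.8000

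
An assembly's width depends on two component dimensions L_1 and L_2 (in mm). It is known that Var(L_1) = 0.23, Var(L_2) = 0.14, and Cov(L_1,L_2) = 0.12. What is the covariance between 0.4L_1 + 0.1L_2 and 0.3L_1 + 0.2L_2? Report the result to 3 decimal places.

0.044

Cov(0.4L_1 + 0.1L_2, 0.3L_1 + 0.2L_2) = (0.4)(0.3)Var(L_1) + (0.1)(0.2)Var(L_2) + [(0.4)(0.2) + (0.1)(0.3)]Cov(L_1,L_2)
= 0.12·0.23 + 0.02·0.14 + 0.11·0.12 = 0.0436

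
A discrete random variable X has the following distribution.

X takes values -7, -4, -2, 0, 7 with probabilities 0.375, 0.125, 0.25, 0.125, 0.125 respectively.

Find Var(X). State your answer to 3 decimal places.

19.938

E[X] = (-7)(0.375) + (-4)(0.125) + (-2)(0.25) + (0)(0.125) + (7)(0.125) = -2.75
E[X²] = (-7)²(0.375) + (-4)²(0.125) + (-2)²(0.25) + (0)²(0.125) + (7)²(0.125) = 27.5
Var(X) = E[X²] − (E[X])² = 27.5 − (-2.75)² = 19.9375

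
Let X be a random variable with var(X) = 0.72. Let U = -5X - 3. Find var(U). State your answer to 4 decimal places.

18.0000

var(-5X - 3) = (-5)²·var(X) = 25·0.72 = 18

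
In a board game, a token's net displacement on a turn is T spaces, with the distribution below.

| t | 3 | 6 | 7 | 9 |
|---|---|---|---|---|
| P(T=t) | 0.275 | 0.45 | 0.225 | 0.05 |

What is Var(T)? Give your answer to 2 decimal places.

E[T] = (3)(0.275) + (6)(0.45) + (7)(0.225) + (9)(0.05) = 5.55
E[T²] = (3)²(0.275) + (6)²(0.45) + (7)²(0.225) + (9)²(0.05) = 33.75
Var(T) = E[T²] − (E[T])² = 33.75 − (5.55)² = 2.9475

2.95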